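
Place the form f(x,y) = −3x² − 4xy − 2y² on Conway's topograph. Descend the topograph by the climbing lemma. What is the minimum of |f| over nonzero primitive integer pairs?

translate: b→-2 (≡4 mod 6), so (3,4,2)→(3,-2,1)
flip: (3,-2,1)→(1,2,3)
translate: b→0 (≡2 mod 2), so (1,2,3)→(1,0,2)
reduced (well bottom): (1,0,2) with a≤c, −a<b≤a
well minimum |f| = |-1| = 1 (negative-definite)

1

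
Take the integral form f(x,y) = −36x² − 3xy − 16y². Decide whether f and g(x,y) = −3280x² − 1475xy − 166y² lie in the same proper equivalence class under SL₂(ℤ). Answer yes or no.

D₁ = -2295, D₂ = -2295
f is negative-definite; reduce −f:
−f: flip: (36,3,16)→(16,-3,36)
−f: reduced (well bottom): (16,-3,36) with a≤c, −a<b≤a
flip sign back: reduced form of f is (-16,3,-36)
g is negative-definite; reduce −g:
−g: flip: (3280,1475,166)→(166,-1475,3280)
−g: translate: b→-147 (≡-1475 mod 332), so (166,-1475,3280)→(166,-147,36)
−g: flip: (166,-147,36)→(36,147,166)
−g: translate: b→3 (≡147 mod 72), so (36,147,166)→(36,3,16)
−g: flip: (36,3,16)→(16,-3,36)
−g: reduced (well bottom): (16,-3,36) with a≤c, −a<b≤a
flip sign back: reduced form of g is (-16,3,-36)
reduced forms (-16, 3, -36) vs (-16, 3, -36) ⇒ equivalent

yes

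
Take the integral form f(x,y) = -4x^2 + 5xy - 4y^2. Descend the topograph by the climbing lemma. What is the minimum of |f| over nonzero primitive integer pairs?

translate: b→3 (≡-5 mod 8), so (4,-5,4)→(4,3,3)
flip: (4,3,3)→(3,-3,4)
translate: b→3 (≡-3 mod 6), so (3,-3,4)→(3,3,4)
reduced (well bottom): (3,3,4) with a≤c, −a<b≤a
well minimum |f| = |-3| = 3 (negative-definite)

3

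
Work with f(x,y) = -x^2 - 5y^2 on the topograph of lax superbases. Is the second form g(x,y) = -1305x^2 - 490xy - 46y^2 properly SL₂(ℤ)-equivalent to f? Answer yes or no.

D₁ = -20, D₂ = -20
f is negative-definite; reduce −f:
−f: reduced (well bottom): (1,0,5) with a≤c, −a<b≤a
flip sign back: reduced form of f is (-1,0,-5)
g is negative-definite; reduce −g:
−g: flip: (1305,490,46)→(46,-490,1305)
−g: translate: b→-30 (≡-490 mod 92), so (46,-490,1305)→(46,-30,5)
−g: flip: (46,-30,5)→(5,30,46)
−g: translate: b→0 (≡30 mod 10), so (5,30,46)→(5,0,1)
−g: flip: (5,0,1)→(1,0,5)
−g: reduced (well bottom): (1,0,5) with a≤c, −a<b≤a
flip sign back: reduced form of g is (-1,0,-5)
reduced forms (-1, 0, -5) vs (-1, 0, -5) ⇒ equivalent

yes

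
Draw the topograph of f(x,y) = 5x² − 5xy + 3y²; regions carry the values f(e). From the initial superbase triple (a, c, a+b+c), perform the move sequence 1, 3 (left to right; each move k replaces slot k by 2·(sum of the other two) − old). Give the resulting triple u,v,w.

start (5,3,3) = (f(1,0),f(0,1),f(1,1))
replace slot 1: 2·(3+3) − 5 = 7 → (7,3,3)
replace slot 3: 2·(7+3) − 3 = 17 → (7,3,17)

7,3,17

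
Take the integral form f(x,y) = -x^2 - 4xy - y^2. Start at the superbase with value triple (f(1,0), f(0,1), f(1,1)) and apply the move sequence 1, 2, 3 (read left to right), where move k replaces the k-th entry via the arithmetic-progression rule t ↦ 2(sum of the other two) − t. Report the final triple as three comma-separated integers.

start (-1,-1,-6) = (f(1,0),f(0,1),f(1,1))
replace slot 1: 2·((-1)+(-6)) − (-1) = -13 → (-13,-1,-6)
replace slot 2: 2·((-13)+(-6)) − (-1) = -37 → (-13,-37,-6)
replace slot 3: 2·((-13)+(-37)) − (-6) = -94 → (-13,-37,-94)

-13,-37,-94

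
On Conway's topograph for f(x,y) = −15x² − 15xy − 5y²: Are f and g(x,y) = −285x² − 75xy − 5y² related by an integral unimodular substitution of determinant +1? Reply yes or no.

D₁ = -75, D₂ = -75
f is negative-definite; reduce −f:
−f: flip: (15,15,5)→(5,-15,15)
−f: translate: b→5 (≡-15 mod 10), so (5,-15,15)→(5,5,5)
−f: reduced (well bottom): (5,5,5) with a≤c, −a<b≤a
flip sign back: reduced form of f is (-5,-5,-5)
g is negative-definite; reduce −g:
−g: flip: (285,75,5)→(5,-75,285)
−g: translate: b→5 (≡-75 mod 10), so (5,-75,285)→(5,5,5)
−g: reduced (well bottom): (5,5,5) with a≤c, −a<b≤a
flip sign back: reduced form of g is (-5,-5,-5)
reduced forms (-5, -5, -5) vs (-5, -5, -5) ⇒ equivalent

yes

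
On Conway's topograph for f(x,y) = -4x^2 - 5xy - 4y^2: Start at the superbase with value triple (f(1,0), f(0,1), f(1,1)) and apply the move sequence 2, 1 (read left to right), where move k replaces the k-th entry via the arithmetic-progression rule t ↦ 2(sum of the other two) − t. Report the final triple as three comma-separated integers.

start (-4,-4,-13) = (f(1,0),f(0,1),f(1,1))
replace slot 2: 2·((-4)+(-13)) − (-4) = -30 → (-4,-30,-13)
replace slot 1: 2·((-30)+(-13)) − (-4) = -82 → (-82,-30,-13)

-82,-30,-13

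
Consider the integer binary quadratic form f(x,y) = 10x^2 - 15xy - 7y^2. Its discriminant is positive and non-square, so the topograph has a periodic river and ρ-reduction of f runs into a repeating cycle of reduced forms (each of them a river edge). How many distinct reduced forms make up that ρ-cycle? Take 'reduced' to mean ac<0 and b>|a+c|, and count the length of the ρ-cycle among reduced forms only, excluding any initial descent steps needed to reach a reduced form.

D = 505, ⌊√D⌋ = 22
descent: ρ → (-7,15,10)  [lands on river]
river: ρ → (10,5,-12)
river: ρ → (-12,19,3)
river: ρ → (3,17,-18)
river: ρ → (-18,19,2)
river: ρ → (2,21,-8)
river: ρ → (-8,11,12)
river: ρ → (12,13,-7)
ρ-cycle length = 8 (tail of 1 descent step not counted)

8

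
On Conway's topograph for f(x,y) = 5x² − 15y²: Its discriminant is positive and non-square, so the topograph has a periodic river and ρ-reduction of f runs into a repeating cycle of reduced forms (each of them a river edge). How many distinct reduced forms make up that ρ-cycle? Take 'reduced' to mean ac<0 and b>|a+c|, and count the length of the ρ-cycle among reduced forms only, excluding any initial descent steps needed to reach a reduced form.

D = 300, ⌊√D⌋ = 17
descent: ρ → (-15,0,5)
descent: ρ → (5,10,-10)  [lands on river]
river: ρ → (-10,10,5)
ρ-cycle length = 2 (tail of 2 descent steps not counted)

2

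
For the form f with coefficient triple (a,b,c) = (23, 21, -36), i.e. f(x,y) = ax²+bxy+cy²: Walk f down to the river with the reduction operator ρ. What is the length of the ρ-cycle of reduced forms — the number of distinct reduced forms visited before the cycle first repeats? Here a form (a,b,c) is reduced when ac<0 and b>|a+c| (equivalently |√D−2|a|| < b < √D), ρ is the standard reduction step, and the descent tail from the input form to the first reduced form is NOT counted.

D = 3753, ⌊√D⌋ = 61
river: ρ → (-36,51,8)
river: ρ → (8,61,-1)
river: ρ → (-1,61,8)
river: ρ → (8,51,-36)
river: ρ → (-36,21,23)
river: ρ → (23,25,-34)
river: ρ → (-34,43,14)
river: ρ → (14,41,-37)
river: ρ → (-37,33,18)
river: ρ → (18,39,-31)
river: ρ → (-31,23,26)
river: ρ → (26,29,-28)
river: ρ → (-28,27,27)
river: ρ → (27,27,-28)
river: ρ → (-28,29,26)
river: ρ → (26,23,-31)
river: ρ → (-31,39,18)
river: ρ → (18,33,-37)
river: ρ → (-37,41,14)
river: ρ → (14,43,-34)
river: ρ → (-34,25,23)
river: ρ → (23,21,-36)
ρ-cycle length = 22 (tail of 0 descent steps not counted)

22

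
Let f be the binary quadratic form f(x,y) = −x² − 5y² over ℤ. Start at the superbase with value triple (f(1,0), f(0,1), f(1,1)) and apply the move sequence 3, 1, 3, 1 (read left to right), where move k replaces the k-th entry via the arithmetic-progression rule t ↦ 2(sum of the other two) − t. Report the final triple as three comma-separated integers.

start (-1,-5,-6) = (f(1,0),f(0,1),f(1,1))
replace slot 3: 2·((-1)+(-5)) − (-6) = -6 → (-1,-5,-6)
replace slot 1: 2·((-5)+(-6)) − (-1) = -21 → (-21,-5,-6)
replace slot 3: 2·((-21)+(-5)) − (-6) = -46 → (-21,-5,-46)
replace slot 1: 2·((-5)+(-46)) − (-21) = -81 → (-81,-5,-46)

-81,-5,-46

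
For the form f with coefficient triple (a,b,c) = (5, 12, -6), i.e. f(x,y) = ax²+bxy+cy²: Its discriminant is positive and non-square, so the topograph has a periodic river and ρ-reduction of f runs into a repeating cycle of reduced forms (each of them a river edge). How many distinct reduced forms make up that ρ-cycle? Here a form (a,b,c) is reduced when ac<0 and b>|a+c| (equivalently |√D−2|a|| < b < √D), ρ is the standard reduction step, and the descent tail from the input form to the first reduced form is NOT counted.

D = 264, ⌊√D⌋ = 16
river: ρ → (-6,12,5)
river: ρ → (5,8,-10)
river: ρ → (-10,12,3)
river: ρ → (3,12,-10)
river: ρ → (-10,8,5)
river: ρ → (5,12,-6)
ρ-cycle length = 6 (tail of 0 descent steps not counted)

6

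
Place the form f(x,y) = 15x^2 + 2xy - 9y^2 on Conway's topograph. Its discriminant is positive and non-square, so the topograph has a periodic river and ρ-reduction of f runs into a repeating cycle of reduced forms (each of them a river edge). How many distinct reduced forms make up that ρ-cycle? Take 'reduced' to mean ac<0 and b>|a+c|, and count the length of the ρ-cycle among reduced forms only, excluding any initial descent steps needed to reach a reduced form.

D = 544, ⌊√D⌋ = 23
descent: ρ → (-9,16,8)  [lands on river]
river: ρ → (8,16,-9)
river: ρ → (-9,20,4)
river: ρ → (4,20,-9)
ρ-cycle length = 4 (tail of 1 descent step not counted)

4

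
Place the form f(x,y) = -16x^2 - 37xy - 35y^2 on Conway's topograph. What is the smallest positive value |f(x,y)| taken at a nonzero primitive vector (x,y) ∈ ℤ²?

translate: b→5 (≡37 mod 32), so (16,37,35)→(16,5,14)
flip: (16,5,14)→(14,-5,16)
reduced (well bottom): (14,-5,16) with a≤c, −a<b≤a
well minimum |f| = |-14| = 14 (negative-definite)

14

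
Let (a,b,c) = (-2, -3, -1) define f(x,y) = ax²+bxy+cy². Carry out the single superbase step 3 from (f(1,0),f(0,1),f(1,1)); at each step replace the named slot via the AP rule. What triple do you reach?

start (-2,-1,-6) = (f(1,0),f(0,1),f(1,1))
replace slot 3: 2·((-2)+(-1)) − (-6) = 0 → (-2,-1,0)

-2,-1,0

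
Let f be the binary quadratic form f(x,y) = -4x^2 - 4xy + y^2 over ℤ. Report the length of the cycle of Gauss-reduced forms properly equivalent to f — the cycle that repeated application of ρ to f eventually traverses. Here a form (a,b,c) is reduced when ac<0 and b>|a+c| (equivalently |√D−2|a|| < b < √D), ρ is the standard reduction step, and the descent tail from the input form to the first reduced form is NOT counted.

D = 32, ⌊√D⌋ = 5
descent: ρ → (1,4,-4)  [lands on river]
river: ρ → (-4,4,1)
ρ-cycle length = 2 (tail of 1 descent step not counted)

2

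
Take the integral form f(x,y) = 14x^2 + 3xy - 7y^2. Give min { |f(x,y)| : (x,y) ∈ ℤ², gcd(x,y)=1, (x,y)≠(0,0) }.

descent: ρ → (-7,11,10)  [lands on river]
river: ρ → (10,9,-8)
river: ρ → (-8,7,11)
river: ρ → (11,15,-4)
river: ρ → (-4,17,7)
river: ρ → (7,11,-10)
river: ρ → (-10,9,8)
river: ρ → (8,7,-11)
river: ρ → (-11,15,4)
river: ρ → (4,17,-7)
closes: descent 1, river 10
min |a| on river = 4

4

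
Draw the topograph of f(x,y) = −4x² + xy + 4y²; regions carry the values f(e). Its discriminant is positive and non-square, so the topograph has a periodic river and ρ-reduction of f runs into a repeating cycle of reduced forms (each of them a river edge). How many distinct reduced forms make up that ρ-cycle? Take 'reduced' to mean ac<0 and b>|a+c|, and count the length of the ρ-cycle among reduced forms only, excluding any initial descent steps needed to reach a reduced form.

D = 65, ⌊√D⌋ = 8
river: ρ → (4,7,-1)
river: ρ → (-1,7,4)
river: ρ → (4,1,-4)
river: ρ → (-4,7,1)
river: ρ → (1,7,-4)
river: ρ → (-4,1,4)
ρ-cycle length = 6 (tail of 0 descent steps not counted)

6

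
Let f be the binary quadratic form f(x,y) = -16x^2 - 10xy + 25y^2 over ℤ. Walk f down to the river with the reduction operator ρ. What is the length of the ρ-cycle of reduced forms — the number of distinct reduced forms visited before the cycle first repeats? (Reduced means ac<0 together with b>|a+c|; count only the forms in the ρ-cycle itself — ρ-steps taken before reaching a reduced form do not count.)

D = 1700, ⌊√D⌋ = 41
descent: ρ → (25,10,-16)  [lands on river]
river: ρ → (-16,22,19)
river: ρ → (19,16,-19)
river: ρ → (-19,22,16)
river: ρ → (16,10,-25)
river: ρ → (-25,40,1)
river: ρ → (1,40,-25)
river: ρ → (-25,10,16)
river: ρ → (16,22,-19)
river: ρ → (-19,16,19)
river: ρ → (19,22,-16)
river: ρ → (-16,10,25)
river: ρ → (25,40,-1)
river: ρ → (-1,40,25)
ρ-cycle length = 14 (tail of 1 descent step not counted)

14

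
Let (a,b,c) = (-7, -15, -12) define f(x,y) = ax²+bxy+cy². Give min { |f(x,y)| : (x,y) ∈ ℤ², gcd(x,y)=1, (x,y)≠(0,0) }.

translate: b→1 (≡15 mod 14), so (7,15,12)→(7,1,4)
flip: (7,1,4)→(4,-1,7)
reduced (well bottom): (4,-1,7) with a≤c, −a<b≤a
well minimum |f| = |-4| = 4 (negative-definite)

4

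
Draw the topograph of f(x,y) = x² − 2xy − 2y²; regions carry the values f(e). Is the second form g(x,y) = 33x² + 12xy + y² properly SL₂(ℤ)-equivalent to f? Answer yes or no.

D₁ = 12, D₂ = 12
river cycle of f (length 2): (-2, 2, 1), (1, 2, -2)
river cycle of g (length 2): (1, 2, -2), (-2, 2, 1)
cycles coincide ⇒ equivalent

yes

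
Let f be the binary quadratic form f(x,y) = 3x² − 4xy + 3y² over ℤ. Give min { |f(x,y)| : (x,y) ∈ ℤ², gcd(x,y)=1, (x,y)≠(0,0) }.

translate: b→2 (≡-4 mod 6), so (3,-4,3)→(3,2,2)
flip: (3,2,2)→(2,-2,3)
translate: b→2 (≡-2 mod 4), so (2,-2,3)→(2,2,3)
reduced (well bottom): (2,2,3) with a≤c, −a<b≤a
well minimum = a = 2

2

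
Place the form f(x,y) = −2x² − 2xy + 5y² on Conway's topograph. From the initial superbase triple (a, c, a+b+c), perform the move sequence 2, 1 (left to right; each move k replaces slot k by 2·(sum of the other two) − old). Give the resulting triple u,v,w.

start (-2,5,1) = (f(1,0),f(0,1),f(1,1))
replace slot 2: 2·((-2)+1) − 5 = -7 → (-2,-7,1)
replace slot 1: 2·((-7)+1) − (-2) = -10 → (-10,-7,1)

-10,-7,1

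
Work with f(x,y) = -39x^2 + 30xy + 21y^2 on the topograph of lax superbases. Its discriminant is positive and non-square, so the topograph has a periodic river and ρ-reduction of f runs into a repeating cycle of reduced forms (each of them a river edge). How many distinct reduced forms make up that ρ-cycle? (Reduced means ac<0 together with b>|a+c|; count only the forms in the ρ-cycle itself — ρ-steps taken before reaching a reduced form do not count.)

D = 4176, ⌊√D⌋ = 64
river: ρ → (21,54,-15)
river: ρ → (-15,36,48)
river: ρ → (48,60,-3)
river: ρ → (-3,60,48)
river: ρ → (48,36,-15)
river: ρ → (-15,54,21)
river: ρ → (21,30,-39)
river: ρ → (-39,48,12)
river: ρ → (12,48,-39)
river: ρ → (-39,30,21)
ρ-cycle length = 10 (tail of 0 descent steps not counted)

10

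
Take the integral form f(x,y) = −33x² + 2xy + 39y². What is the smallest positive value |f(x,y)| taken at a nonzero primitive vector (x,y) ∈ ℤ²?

descent: ρ → (39,-2,-33)
descent: ρ → (-33,68,4)  [lands on river]
river: ρ → (4,68,-33)
river: ρ → (-33,64,8)
river: ρ → (8,64,-33)
closes: descent 2, river 4
min |a| on river = 4

4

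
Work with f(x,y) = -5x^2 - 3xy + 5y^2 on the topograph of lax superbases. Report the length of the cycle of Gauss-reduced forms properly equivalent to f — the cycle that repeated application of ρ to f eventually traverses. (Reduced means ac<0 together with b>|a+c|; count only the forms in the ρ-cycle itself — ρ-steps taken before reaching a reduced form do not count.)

D = 109, ⌊√D⌋ = 10
descent: ρ → (5,3,-5)  [lands on river]
river: ρ → (-5,7,3)
river: ρ → (3,5,-7)
river: ρ → (-7,9,1)
river: ρ → (1,9,-7)
river: ρ → (-7,5,3)
river: ρ → (3,7,-5)
river: ρ → (-5,3,5)
river: ρ → (5,7,-3)
river: ρ → (-3,5,7)
river: ρ → (7,9,-1)
river: ρ → (-1,9,7)
river: ρ → (7,5,-3)
river: ρ → (-3,7,5)
ρ-cycle length = 14 (tail of 1 descent step not counted)

14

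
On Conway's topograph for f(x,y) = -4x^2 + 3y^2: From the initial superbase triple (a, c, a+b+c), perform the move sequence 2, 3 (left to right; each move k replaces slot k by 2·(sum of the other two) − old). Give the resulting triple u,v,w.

start (-4,3,-1) = (f(1,0),f(0,1),f(1,1))
replace slot 2: 2·((-4)+(-1)) − 3 = -13 → (-4,-13,-1)
replace slot 3: 2·((-4)+(-13)) − (-1) = -33 → (-4,-13,-33)

-4,-13,-33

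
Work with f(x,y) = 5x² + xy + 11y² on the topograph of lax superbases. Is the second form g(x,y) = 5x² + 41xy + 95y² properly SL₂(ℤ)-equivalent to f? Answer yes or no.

D₁ = -219, D₂ = -219
f: reduced (well bottom): (5,1,11) with a≤c, −a<b≤a
g: translate: b→1 (≡41 mod 10), so (5,41,95)→(5,1,11)
g: reduced (well bottom): (5,1,11) with a≤c, −a<b≤a
reduced forms (5, 1, 11) vs (5, 1, 11) ⇒ equivalent

yes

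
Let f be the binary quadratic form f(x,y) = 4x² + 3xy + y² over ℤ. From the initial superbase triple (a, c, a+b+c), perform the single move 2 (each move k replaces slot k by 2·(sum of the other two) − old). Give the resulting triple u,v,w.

start (4,1,8) = (f(1,0),f(0,1),f(1,1))
replace slot 2: 2·(4+8) − 1 = 23 → (4,23,8)

4,23,8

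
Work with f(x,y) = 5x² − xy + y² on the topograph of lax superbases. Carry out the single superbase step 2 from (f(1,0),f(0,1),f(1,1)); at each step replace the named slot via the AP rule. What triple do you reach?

start (5,1,5) = (f(1,0),f(0,1),f(1,1))
replace slot 2: 2·(5+5) − 1 = 19 → (5,19,5)

5,19,5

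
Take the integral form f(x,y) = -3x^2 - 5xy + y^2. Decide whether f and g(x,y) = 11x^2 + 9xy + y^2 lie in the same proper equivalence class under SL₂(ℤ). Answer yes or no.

D₁ = 37, D₂ = 37
river cycle of f (length 6): (1, 5, -3), (-3, 1, 3), (3, 5, -1), (-1, 5, 3), (3, 1, -3), (-3, 5, 1)
river cycle of g (length 6): (1, 5, -3), (-3, 1, 3), (3, 5, -1), (-1, 5, 3), (3, 1, -3), (-3, 5, 1)
cycles coincide ⇒ equivalent

yes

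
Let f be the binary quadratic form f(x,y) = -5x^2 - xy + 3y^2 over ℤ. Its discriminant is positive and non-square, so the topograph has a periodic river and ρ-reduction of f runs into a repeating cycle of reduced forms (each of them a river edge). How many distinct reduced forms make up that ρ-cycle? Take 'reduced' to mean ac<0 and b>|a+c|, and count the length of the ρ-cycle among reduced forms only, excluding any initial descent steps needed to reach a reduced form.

D = 61, ⌊√D⌋ = 7
descent: ρ → (3,7,-1)  [lands on river]
river: ρ → (-1,7,3)
river: ρ → (3,5,-3)
river: ρ → (-3,7,1)
river: ρ → (1,7,-3)
river: ρ → (-3,5,3)
ρ-cycle length = 6 (tail of 1 descent step not counted)

6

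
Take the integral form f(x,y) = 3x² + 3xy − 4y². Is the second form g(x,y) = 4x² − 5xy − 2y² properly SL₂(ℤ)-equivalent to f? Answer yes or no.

D₁ = 57, D₂ = 57
river cycle of f (length 6): (-4, 5, 2), (2, 7, -1), (-1, 7, 2), (2, 5, -4), (-4, 3, 3), (3, 3, -4)
river cycle of g (length 6): (-2, 5, 4), (4, 3, -3), (-3, 3, 4), (4, 5, -2), (-2, 7, 1), (1, 7, -2)
cycles differ ⇒ inequivalent

no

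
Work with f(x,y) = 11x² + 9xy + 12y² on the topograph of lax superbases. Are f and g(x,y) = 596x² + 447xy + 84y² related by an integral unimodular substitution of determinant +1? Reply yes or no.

D₁ = -447, D₂ = -447
f: reduced (well bottom): (11,9,12) with a≤c, −a<b≤a
g: flip: (596,447,84)→(84,-447,596)
g: translate: b→57 (≡-447 mod 168), so (84,-447,596)→(84,57,11)
g: flip: (84,57,11)→(11,-57,84)
g: translate: b→9 (≡-57 mod 22), so (11,-57,84)→(11,9,12)
g: reduced (well bottom): (11,9,12) with a≤c, −a<b≤a
reduced forms (11, 9, 12) vs (11, 9, 12) ⇒ equivalent

yes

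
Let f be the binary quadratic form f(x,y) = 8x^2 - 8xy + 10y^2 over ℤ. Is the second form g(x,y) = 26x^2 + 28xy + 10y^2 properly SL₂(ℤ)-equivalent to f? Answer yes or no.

D₁ = -256, D₂ = -256
f: translate: b→8 (≡-8 mod 16), so (8,-8,10)→(8,8,10)
f: reduced (well bottom): (8,8,10) with a≤c, −a<b≤a
g: translate: b→-24 (≡28 mod 52), so (26,28,10)→(26,-24,8)
g: flip: (26,-24,8)→(8,24,26)
g: translate: b→8 (≡24 mod 16), so (8,24,26)→(8,8,10)
g: reduced (well bottom): (8,8,10) with a≤c, −a<b≤a
reduced forms (8, 8, 10) vs (8, 8, 10) ⇒ equivalent

yes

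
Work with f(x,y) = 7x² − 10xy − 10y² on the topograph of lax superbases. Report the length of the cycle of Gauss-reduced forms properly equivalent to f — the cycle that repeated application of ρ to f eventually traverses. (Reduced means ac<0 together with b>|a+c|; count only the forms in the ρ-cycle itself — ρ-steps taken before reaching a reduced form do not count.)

D = 380, ⌊√D⌋ = 19
descent: ρ → (-10,10,7)  [lands on river]
river: ρ → (7,18,-2)
river: ρ → (-2,18,7)
river: ρ → (7,10,-10)
ρ-cycle length = 4 (tail of 1 descent step not counted)

4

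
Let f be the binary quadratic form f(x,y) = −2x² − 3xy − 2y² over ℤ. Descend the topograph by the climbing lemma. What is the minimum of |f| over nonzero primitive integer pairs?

translate: b→-1 (≡3 mod 4), so (2,3,2)→(2,-1,1)
flip: (2,-1,1)→(1,1,2)
reduced (well bottom): (1,1,2) with a≤c, −a<b≤a
well minimum |f| = |-1| = 1 (negative-definite)

1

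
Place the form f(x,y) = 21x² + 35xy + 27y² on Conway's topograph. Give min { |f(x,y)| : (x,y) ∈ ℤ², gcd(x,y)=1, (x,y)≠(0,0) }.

translate: b→-7 (≡35 mod 42), so (21,35,27)→(21,-7,13)
flip: (21,-7,13)→(13,7,21)
reduced (well bottom): (13,7,21) with a≤c, −a<b≤a
well minimum = a = 13

13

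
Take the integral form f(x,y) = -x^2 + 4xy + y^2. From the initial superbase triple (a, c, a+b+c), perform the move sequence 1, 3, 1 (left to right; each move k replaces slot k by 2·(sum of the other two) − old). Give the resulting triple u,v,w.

start (-1,1,4) = (f(1,0),f(0,1),f(1,1))
replace slot 1: 2·(1+4) − (-1) = 11 → (11,1,4)
replace slot 3: 2·(11+1) − 4 = 20 → (11,1,20)
replace slot 1: 2·(1+20) − 11 = 31 → (31,1,20)

31,1,20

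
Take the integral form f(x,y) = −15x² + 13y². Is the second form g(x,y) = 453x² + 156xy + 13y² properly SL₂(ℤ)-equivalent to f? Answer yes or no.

D₁ = 780, D₂ = 780
river cycle of f (length 2): (13, 26, -2), (-2, 26, 13)
river cycle of g (length 2): (13, 26, -2), (-2, 26, 13)
cycles coincide ⇒ equivalent

yes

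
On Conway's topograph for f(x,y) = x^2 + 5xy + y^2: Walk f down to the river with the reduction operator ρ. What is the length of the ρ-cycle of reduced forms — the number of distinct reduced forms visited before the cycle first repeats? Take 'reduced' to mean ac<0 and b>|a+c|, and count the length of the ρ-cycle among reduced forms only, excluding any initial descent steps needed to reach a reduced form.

D = 21, ⌊√D⌋ = 4
descent: ρ → (1,3,-3)  [lands on river]
river: ρ → (-3,3,1)
ρ-cycle length = 2 (tail of 1 descent step not counted)

2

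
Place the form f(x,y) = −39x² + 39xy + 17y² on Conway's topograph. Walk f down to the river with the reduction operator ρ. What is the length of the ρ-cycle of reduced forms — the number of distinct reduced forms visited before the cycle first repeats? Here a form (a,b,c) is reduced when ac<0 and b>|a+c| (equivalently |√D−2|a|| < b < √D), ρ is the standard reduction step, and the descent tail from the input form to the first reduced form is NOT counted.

D = 4173, ⌊√D⌋ = 64
river: ρ → (17,63,-3)
river: ρ → (-3,63,17)
river: ρ → (17,39,-39)
river: ρ → (-39,39,17)
ρ-cycle length = 4 (tail of 0 descent steps not counted)

4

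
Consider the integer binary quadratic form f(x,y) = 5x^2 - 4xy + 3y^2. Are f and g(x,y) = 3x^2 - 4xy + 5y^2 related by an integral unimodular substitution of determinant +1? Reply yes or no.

D₁ = -44, D₂ = -44
f: flip: (5,-4,3)→(3,4,5)
f: translate: b→-2 (≡4 mod 6), so (3,4,5)→(3,-2,4)
f: reduced (well bottom): (3,-2,4) with a≤c, −a<b≤a
g: translate: b→2 (≡-4 mod 6), so (3,-4,5)→(3,2,4)
g: reduced (well bottom): (3,2,4) with a≤c, −a<b≤a
reduced forms (3, -2, 4) vs (3, 2, 4) ⇒ inequivalent

no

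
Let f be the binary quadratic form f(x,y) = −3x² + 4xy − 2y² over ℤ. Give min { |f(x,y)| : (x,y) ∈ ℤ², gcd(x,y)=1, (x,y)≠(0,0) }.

translate: b→2 (≡-4 mod 6), so (3,-4,2)→(3,2,1)
flip: (3,2,1)→(1,-2,3)
translate: b→0 (≡-2 mod 2), so (1,-2,3)→(1,0,2)
reduced (well bottom): (1,0,2) with a≤c, −a<b≤a
well minimum |f| = |-1| = 1 (negative-definite)

1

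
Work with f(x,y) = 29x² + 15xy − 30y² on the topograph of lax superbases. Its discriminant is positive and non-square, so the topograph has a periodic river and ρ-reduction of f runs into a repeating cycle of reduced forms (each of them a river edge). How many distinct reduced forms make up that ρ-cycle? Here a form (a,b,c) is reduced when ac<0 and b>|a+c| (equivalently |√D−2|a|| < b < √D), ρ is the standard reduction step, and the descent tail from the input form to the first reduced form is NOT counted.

D = 3705, ⌊√D⌋ = 60
river: ρ → (-30,45,14)
river: ρ → (14,39,-39)
river: ρ → (-39,39,14)
river: ρ → (14,45,-30)
river: ρ → (-30,15,29)
river: ρ → (29,43,-16)
river: ρ → (-16,53,14)
river: ρ → (14,59,-4)
river: ρ → (-4,53,56)
river: ρ → (56,59,-1)
river: ρ → (-1,59,56)
river: ρ → (56,53,-4)
river: ρ → (-4,59,14)
river: ρ → (14,53,-16)
river: ρ → (-16,43,29)
river: ρ → (29,15,-30)
ρ-cycle length = 16 (tail of 0 descent steps not counted)

16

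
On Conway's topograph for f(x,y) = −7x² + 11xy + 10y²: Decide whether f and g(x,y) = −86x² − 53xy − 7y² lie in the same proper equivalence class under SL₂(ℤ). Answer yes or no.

D₁ = 401, D₂ = 401
river cycle of f (length 10): (10, 9, -8), (-8, 7, 11), (11, 15, -4), (-4, 17, 7), (7, 11, -10), (-10, 9, 8), (8, 7, -11), (-11, 15, 4), (4, 17, -7), (-7, 11, 10)
river cycle of g (length 10): (-7, 11, 10), (10, 9, -8), (-8, 7, 11), (11, 15, -4), (-4, 17, 7), (7, 11, -10), (-10, 9, 8), (8, 7, -11), (-11, 15, 4), (4, 17, -7)
cycles coincide ⇒ equivalent

yes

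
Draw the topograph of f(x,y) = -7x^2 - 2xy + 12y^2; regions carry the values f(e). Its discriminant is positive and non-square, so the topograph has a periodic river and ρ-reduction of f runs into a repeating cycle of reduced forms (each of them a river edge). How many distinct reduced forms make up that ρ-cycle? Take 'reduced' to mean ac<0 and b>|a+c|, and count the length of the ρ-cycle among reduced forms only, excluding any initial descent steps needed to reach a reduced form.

D = 340, ⌊√D⌋ = 18
descent: ρ → (12,2,-7)
descent: ρ → (-7,12,7)  [lands on river]
river: ρ → (7,16,-3)
river: ρ → (-3,14,12)
river: ρ → (12,10,-5)
river: ρ → (-5,10,12)
river: ρ → (12,14,-3)
river: ρ → (-3,16,7)
river: ρ → (7,12,-7)
river: ρ → (-7,16,3)
river: ρ → (3,14,-12)
river: ρ → (-12,10,5)
river: ρ → (5,10,-12)
river: ρ → (-12,14,3)
river: ρ → (3,16,-7)
ρ-cycle length = 14 (tail of 2 descent steps not counted)

14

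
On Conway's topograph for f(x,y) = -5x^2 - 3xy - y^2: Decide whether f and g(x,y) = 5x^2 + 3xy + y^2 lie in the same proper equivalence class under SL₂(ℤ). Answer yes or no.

D₁ = -11, D₂ = -11
f is negative-definite; reduce −f:
−f: flip: (5,3,1)→(1,-3,5)
−f: translate: b→1 (≡-3 mod 2), so (1,-3,5)→(1,1,3)
−f: reduced (well bottom): (1,1,3) with a≤c, −a<b≤a
flip sign back: reduced form of f is (-1,-1,-3)
g: flip: (5,3,1)→(1,-3,5)
g: translate: b→1 (≡-3 mod 2), so (1,-3,5)→(1,1,3)
g: reduced (well bottom): (1,1,3) with a≤c, −a<b≤a
reduced forms (-1, -1, -3) vs (1, 1, 3) ⇒ inequivalent

no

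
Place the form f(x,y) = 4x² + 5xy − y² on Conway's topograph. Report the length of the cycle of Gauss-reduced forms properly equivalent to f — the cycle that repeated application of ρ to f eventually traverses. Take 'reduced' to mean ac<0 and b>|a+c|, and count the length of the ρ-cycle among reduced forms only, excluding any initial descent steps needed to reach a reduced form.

D = 41, ⌊√D⌋ = 6
river: ρ → (-1,5,4)
river: ρ → (4,3,-2)
river: ρ → (-2,5,2)
river: ρ → (2,3,-4)
river: ρ → (-4,5,1)
river: ρ → (1,5,-4)
river: ρ → (-4,3,2)
river: ρ → (2,5,-2)
river: ρ → (-2,3,4)
river: ρ → (4,5,-1)
ρ-cycle length = 10 (tail of 0 descent steps not counted)

10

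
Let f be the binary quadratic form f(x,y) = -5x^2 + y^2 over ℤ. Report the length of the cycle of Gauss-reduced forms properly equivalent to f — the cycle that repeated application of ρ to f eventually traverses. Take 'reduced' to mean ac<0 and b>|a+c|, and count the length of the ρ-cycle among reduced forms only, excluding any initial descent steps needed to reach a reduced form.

D = 20, ⌊√D⌋ = 4
descent: ρ → (1,4,-1)  [lands on river]
river: ρ → (-1,4,1)
ρ-cycle length = 2 (tail of 1 descent step not counted)

2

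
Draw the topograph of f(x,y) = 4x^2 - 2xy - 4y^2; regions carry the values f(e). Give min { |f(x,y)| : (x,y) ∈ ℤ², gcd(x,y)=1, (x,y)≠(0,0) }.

descent: ρ → (-4,2,4)  [lands on river]
river: ρ → (4,6,-2)
river: ρ → (-2,6,4)
river: ρ → (4,2,-4)
river: ρ → (-4,6,2)
river: ρ → (2,6,-4)
closes: descent 1, river 6
min |a| on river = 2

2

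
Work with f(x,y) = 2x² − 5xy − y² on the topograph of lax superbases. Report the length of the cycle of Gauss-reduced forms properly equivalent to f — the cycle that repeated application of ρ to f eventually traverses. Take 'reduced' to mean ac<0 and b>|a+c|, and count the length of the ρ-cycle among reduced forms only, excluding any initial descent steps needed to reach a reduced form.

D = 33, ⌊√D⌋ = 5
descent: ρ → (-1,5,2)  [lands on river]
river: ρ → (2,3,-3)
river: ρ → (-3,3,2)
river: ρ → (2,5,-1)
ρ-cycle length = 4 (tail of 1 descent step not counted)

4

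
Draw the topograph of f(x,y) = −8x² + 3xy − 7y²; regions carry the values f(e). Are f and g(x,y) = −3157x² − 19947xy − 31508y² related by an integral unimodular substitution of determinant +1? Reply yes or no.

D₁ = -215, D₂ = -215
f is negative-definite; reduce −f:
−f: flip: (8,-3,7)→(7,3,8)
−f: reduced (well bottom): (7,3,8) with a≤c, −a<b≤a
flip sign back: reduced form of f is (-7,-3,-8)
g is negative-definite; reduce −g:
−g: translate: b→1005 (≡19947 mod 6314), so (3157,19947,31508)→(3157,1005,80)
−g: flip: (3157,1005,80)→(80,-1005,3157)
−g: translate: b→-45 (≡-1005 mod 160), so (80,-1005,3157)→(80,-45,7)
−g: flip: (80,-45,7)→(7,45,80)
−g: translate: b→3 (≡45 mod 14), so (7,45,80)→(7,3,8)
−g: reduced (well bottom): (7,3,8) with a≤c, −a<b≤a
flip sign back: reduced form of g is (-7,-3,-8)
reduced forms (-7, -3, -8) vs (-7, -3, -8) ⇒ equivalent

yes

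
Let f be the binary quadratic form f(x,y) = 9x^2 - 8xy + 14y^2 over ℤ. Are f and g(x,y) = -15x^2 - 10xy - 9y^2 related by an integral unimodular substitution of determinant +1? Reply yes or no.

D₁ = -440, D₂ = -440
f: reduced (well bottom): (9,-8,14) with a≤c, −a<b≤a
g is negative-definite; reduce −g:
−g: flip: (15,10,9)→(9,-10,15)
−g: translate: b→8 (≡-10 mod 18), so (9,-10,15)→(9,8,14)
−g: reduced (well bottom): (9,8,14) with a≤c, −a<b≤a
flip sign back: reduced form of g is (-9,-8,-14)
reduced forms (9, -8, 14) vs (-9, -8, -14) ⇒ inequivalent

no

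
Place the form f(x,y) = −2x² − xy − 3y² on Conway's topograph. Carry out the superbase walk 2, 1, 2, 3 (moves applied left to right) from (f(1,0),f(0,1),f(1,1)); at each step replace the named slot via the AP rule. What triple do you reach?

start (-2,-3,-6) = (f(1,0),f(0,1),f(1,1))
replace slot 2: 2·((-2)+(-6)) − (-3) = -13 → (-2,-13,-6)
replace slot 1: 2·((-13)+(-6)) − (-2) = -36 → (-36,-13,-6)
replace slot 2: 2·((-36)+(-6)) − (-13) = -71 → (-36,-71,-6)
replace slot 3: 2·((-36)+(-71)) − (-6) = -208 → (-36,-71,-208)

-36,-71,-208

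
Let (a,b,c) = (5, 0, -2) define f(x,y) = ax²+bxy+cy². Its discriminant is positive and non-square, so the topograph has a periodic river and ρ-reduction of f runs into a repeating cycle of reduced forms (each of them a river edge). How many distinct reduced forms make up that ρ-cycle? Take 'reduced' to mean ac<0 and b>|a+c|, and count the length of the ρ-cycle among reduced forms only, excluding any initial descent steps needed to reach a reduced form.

D = 40, ⌊√D⌋ = 6
descent: ρ → (-2,4,3)  [lands on river]
river: ρ → (3,2,-3)
river: ρ → (-3,4,2)
river: ρ → (2,4,-3)
river: ρ → (-3,2,3)
river: ρ → (3,4,-2)
ρ-cycle length = 6 (tail of 1 descent step not counted)

6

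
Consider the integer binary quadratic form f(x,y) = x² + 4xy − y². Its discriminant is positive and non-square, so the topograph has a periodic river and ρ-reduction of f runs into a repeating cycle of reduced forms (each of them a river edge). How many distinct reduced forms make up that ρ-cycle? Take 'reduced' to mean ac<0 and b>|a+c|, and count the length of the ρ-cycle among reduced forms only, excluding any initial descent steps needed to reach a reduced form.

D = 20, ⌊√D⌋ = 4
river: ρ → (-1,4,1)
river: ρ → (1,4,-1)
ρ-cycle length = 2 (tail of 0 descent steps not counted)

2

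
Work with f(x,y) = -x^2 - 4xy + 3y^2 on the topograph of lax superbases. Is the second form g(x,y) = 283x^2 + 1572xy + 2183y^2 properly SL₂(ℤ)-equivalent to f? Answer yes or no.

D₁ = 28, D₂ = 28
river cycle of f (length 4): (3, 4, -1), (-1, 4, 3), (3, 2, -2), (-2, 2, 3)
river cycle of g (length 4): (3, 4, -1), (-1, 4, 3), (3, 2, -2), (-2, 2, 3)
cycles coincide ⇒ equivalent

yes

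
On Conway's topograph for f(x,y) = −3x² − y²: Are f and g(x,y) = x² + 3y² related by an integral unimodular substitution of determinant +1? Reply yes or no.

D₁ = -12, D₂ = -12
f is negative-definite; reduce −f:
−f: flip: (3,0,1)→(1,0,3)
−f: reduced (well bottom): (1,0,3) with a≤c, −a<b≤a
flip sign back: reduced form of f is (-1,0,-3)
g: reduced (well bottom): (1,0,3) with a≤c, −a<b≤a
reduced forms (-1, 0, -3) vs (1, 0, 3) ⇒ inequivalent

no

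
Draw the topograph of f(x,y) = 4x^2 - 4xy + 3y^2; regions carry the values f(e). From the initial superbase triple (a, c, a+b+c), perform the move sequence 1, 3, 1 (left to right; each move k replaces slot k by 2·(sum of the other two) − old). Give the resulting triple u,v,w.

start (4,3,3) = (f(1,0),f(0,1),f(1,1))
replace slot 1: 2·(3+3) − 4 = 8 → (8,3,3)
replace slot 3: 2·(8+3) − 3 = 19 → (8,3,19)
replace slot 1: 2·(3+19) − 8 = 36 → (36,3,19)

36,3,19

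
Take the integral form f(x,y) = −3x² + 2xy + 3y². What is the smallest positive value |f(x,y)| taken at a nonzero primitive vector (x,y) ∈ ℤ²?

river: ρ → (3,4,-2)
river: ρ → (-2,4,3)
river: ρ → (3,2,-3)
river: ρ → (-3,4,2)
river: ρ → (2,4,-3)
river: ρ → (-3,2,3)
closes: descent 0, river 6
min |a| on river = 2

2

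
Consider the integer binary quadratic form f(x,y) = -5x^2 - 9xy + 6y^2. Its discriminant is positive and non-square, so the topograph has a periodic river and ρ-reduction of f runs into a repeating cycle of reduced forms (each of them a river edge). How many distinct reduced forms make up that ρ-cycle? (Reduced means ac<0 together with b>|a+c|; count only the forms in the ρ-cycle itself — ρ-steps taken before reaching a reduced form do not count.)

D = 201, ⌊√D⌋ = 14
descent: ρ → (6,9,-5)  [lands on river]
river: ρ → (-5,11,4)
river: ρ → (4,13,-2)
river: ρ → (-2,11,10)
river: ρ → (10,9,-3)
river: ρ → (-3,9,10)
river: ρ → (10,11,-2)
river: ρ → (-2,13,4)
river: ρ → (4,11,-5)
river: ρ → (-5,9,6)
river: ρ → (6,3,-8)
river: ρ → (-8,13,1)
river: ρ → (1,13,-8)
river: ρ → (-8,3,6)
ρ-cycle length = 14 (tail of 1 descent step not counted)

14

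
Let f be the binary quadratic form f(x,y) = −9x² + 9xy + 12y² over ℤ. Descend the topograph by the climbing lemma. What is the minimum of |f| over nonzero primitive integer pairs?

river: ρ → (12,15,-6)
river: ρ → (-6,21,3)
river: ρ → (3,21,-6)
river: ρ → (-6,15,12)
river: ρ → (12,9,-9)
river: ρ → (-9,9,12)
closes: descent 0, river 6
min |a| on river = 3

3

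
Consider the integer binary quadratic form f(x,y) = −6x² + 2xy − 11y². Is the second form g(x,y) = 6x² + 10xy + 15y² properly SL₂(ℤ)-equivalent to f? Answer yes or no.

D₁ = -260, D₂ = -260
f is negative-definite; reduce −f:
−f: reduced (well bottom): (6,-2,11) with a≤c, −a<b≤a
flip sign back: reduced form of f is (-6,2,-11)
g: translate: b→-2 (≡10 mod 12), so (6,10,15)→(6,-2,11)
g: reduced (well bottom): (6,-2,11) with a≤c, −a<b≤a
reduced forms (-6, 2, -11) vs (6, -2, 11) ⇒ inequivalent

no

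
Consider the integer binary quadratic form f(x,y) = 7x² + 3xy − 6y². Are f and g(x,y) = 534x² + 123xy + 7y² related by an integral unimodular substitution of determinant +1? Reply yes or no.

D₁ = 177, D₂ = 177
river cycle of f (length 12): (-6, 9, 4), (4, 7, -8), (-8, 9, 3), (3, 9, -8), (-8, 7, 4), (4, 9, -6), (-6, 3, 7), (7, 11, -2), (-2, 13, 1), (1, 13, -2), … (2 more)
river cycle of g (length 12): (7, 3, -6), (-6, 9, 4), (4, 7, -8), (-8, 9, 3), (3, 9, -8), (-8, 7, 4), (4, 9, -6), (-6, 3, 7), (7, 11, -2), (-2, 13, 1), … (2 more)
cycles coincide ⇒ equivalent

yes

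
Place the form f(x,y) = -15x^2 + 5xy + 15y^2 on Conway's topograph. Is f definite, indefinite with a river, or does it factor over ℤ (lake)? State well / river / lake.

D = b²−4ac = 5² − 4·(-15)·15 = 925
D > 0 non-square ⇒ indefinite ⇒ periodic river

river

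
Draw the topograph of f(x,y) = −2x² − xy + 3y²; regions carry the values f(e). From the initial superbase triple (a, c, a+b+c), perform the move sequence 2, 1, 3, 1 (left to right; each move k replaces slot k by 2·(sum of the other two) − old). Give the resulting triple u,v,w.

start (-2,3,0) = (f(1,0),f(0,1),f(1,1))
replace slot 2: 2·((-2)+0) − 3 = -7 → (-2,-7,0)
replace slot 1: 2·((-7)+0) − (-2) = -12 → (-12,-7,0)
replace slot 3: 2·((-12)+(-7)) − 0 = -38 → (-12,-7,-38)
replace slot 1: 2·((-7)+(-38)) − (-12) = -78 → (-78,-7,-38)

-78,-7,-38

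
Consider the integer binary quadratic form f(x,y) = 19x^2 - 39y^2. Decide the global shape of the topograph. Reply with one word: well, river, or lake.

D = b²−4ac = 0² − 4·19·(-39) = 2964
D > 0 non-square ⇒ indefinite ⇒ periodic river

river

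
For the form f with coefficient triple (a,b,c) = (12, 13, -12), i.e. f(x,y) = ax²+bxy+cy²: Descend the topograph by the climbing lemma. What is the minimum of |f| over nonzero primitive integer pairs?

river: ρ → (-12,11,13)
river: ρ → (13,15,-10)
river: ρ → (-10,25,3)
river: ρ → (3,23,-18)
river: ρ → (-18,13,8)
river: ρ → (8,19,-12)
river: ρ → (-12,5,15)
river: ρ → (15,25,-2)
river: ρ → (-2,27,2)
river: ρ → (2,25,-15)
river: ρ → (-15,5,12)
river: ρ → (12,19,-8)
river: ρ → (-8,13,18)
river: ρ → (18,23,-3)
river: ρ → (-3,25,10)
river: ρ → (10,15,-13)
river: ρ → (-13,11,12)
river: ρ → (12,13,-12)
closes: descent 0, river 18
min |a| on river = 2

2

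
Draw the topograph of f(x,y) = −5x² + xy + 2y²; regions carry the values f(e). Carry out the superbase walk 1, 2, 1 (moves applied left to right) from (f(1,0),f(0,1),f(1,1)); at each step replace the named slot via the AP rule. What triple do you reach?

start (-5,2,-2) = (f(1,0),f(0,1),f(1,1))
replace slot 1: 2·(2+(-2)) − (-5) = 5 → (5,2,-2)
replace slot 2: 2·(5+(-2)) − 2 = 4 → (5,4,-2)
replace slot 1: 2·(4+(-2)) − 5 = -1 → (-1,4,-2)

-1,4,-2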